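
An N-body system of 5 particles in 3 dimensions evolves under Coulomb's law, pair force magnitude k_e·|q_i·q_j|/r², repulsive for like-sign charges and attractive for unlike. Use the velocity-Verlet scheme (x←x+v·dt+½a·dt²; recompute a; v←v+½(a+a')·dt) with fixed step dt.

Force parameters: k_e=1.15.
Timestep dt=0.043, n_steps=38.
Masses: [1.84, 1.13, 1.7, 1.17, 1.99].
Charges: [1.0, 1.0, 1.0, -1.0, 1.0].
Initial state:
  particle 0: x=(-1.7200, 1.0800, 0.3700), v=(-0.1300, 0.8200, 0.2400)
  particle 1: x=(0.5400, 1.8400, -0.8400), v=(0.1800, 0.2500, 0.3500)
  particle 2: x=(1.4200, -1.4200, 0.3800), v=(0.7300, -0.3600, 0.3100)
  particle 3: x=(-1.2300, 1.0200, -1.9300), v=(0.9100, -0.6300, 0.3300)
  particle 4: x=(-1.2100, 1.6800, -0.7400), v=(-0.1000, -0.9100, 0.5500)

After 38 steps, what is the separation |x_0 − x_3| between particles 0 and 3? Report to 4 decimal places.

step 0: x0=(-1.7200, 1.0800, 0.3700) x1=(0.5400, 1.8400, -0.8400) x2=(1.4200, -1.4200, 0.3800) x3=(-1.2300, 1.0200, -1.9300) x4=(-1.2100, 1.6800, -0.7400)
step 1: x0=(-1.7258, 1.1151, 0.3805) x1=(0.5480, 1.8508, -0.8251) x2=(1.4514, -1.4356, 0.3933) x3=(-1.1907, 0.9932, -1.9151) x4=(-1.2144, 1.6409, -0.7168)
step 2: x0=(-1.7320, 1.1500, 0.3914) x1=(0.5565, 1.8618, -0.8107) x2=(1.4830, -1.4513, 0.4067) x3=(-1.1512, 0.9669, -1.8988) x4=(-1.2189, 1.6017, -0.6947)
step 3: x0=(-1.7386, 1.1845, 0.4028) x1=(0.5654, 1.8728, -0.7966) x2=(1.5146, -1.4671, 0.4201) x3=(-1.1114, 0.9413, -1.8811) x4=(-1.2235, 1.5625, -0.6736)
step 4: x0=(-1.7456, 1.2189, 0.4147) x1=(0.5748, 1.8840, -0.7829) x2=(1.5462, -1.4831, 0.4334) x3=(-1.0715, 0.9162, -1.8619) x4=(-1.2281, 1.5232, -0.6536)
step 5: x0=(-1.7531, 1.2530, 0.4272) x1=(0.5846, 1.8953, -0.7696) x2=(1.5780, -1.4992, 0.4468) x3=(-1.0314, 0.8917, -1.8414) x4=(-1.2327, 1.4838, -0.6347)
step 6: x0=(-1.7611, 1.2869, 0.4402) x1=(0.5948, 1.9068, -0.7567) x2=(1.6098, -1.5155, 0.4602) x3=(-0.9912, 0.8678, -1.8194) x4=(-1.2372, 1.4443, -0.6170)
step 7: x0=(-1.7695, 1.3207, 0.4539) x1=(0.6055, 1.9183, -0.7442) x2=(1.6417, -1.5318, 0.4736) x3=(-0.9510, 0.8445, -1.7961) x4=(-1.2416, 1.4046, -0.6004)
step 8: x0=(-1.7784, 1.3545, 0.4682) x1=(0.6165, 1.9300, -0.7321) x2=(1.6737, -1.5483, 0.4870) x3=(-0.9107, 0.8218, -1.7713) x4=(-1.2459, 1.3647, -0.5850)
step 9: x0=(-1.7878, 1.3881, 0.4831) x1=(0.6279, 1.9417, -0.7203) x2=(1.7058, -1.5650, 0.5004) x3=(-0.8704, 0.7997, -1.7451) x4=(-1.2500, 1.3245, -0.5709)
step 10: x0=(-1.7977, 1.4218, 0.4986) x1=(0.6396, 1.9536, -0.7090) x2=(1.7379, -1.5817, 0.5138) x3=(-0.8302, 0.7782, -1.7175) x4=(-1.2539, 1.2840, -0.5579)
step 11: x0=(-1.8081, 1.4555, 0.5148) x1=(0.6517, 1.9655, -0.6980) x2=(1.7701, -1.5986, 0.5273) x3=(-0.7901, 0.7573, -1.6886) x4=(-1.2575, 1.2432, -0.5461)
step 12: x0=(-1.8189, 1.4893, 0.5315) x1=(0.6641, 1.9776, -0.6874) x2=(1.8024, -1.6156, 0.5407) x3=(-0.7501, 0.7371, -1.6582) x4=(-1.2609, 1.2019, -0.5355)
step 13: x0=(-1.8302, 1.5233, 0.5488) x1=(0.6768, 1.9897, -0.6771) x2=(1.8348, -1.6327, 0.5541) x3=(-0.7103, 0.7175, -1.6265) x4=(-1.2640, 1.1602, -0.5259)
step 14: x0=(-1.8418, 1.5574, 0.5667) x1=(0.6897, 2.0018, -0.6672) x2=(1.8672, -1.6499, 0.5676) x3=(-0.6707, 0.6985, -1.5934) x4=(-1.2667, 1.1181, -0.5175)
step 15: x0=(-1.8539, 1.5917, 0.5850) x1=(0.7030, 2.0140, -0.6577) x2=(1.8996, -1.6672, 0.5810) x3=(-0.6314, 0.6802, -1.5590) x4=(-1.2692, 1.0754, -0.5101)
step 16: x0=(-1.8663, 1.6261, 0.6038) x1=(0.7165, 2.0262, -0.6485) x2=(1.9322, -1.6846, 0.5944) x3=(-0.5925, 0.6625, -1.5232) x4=(-1.2713, 1.0323, -0.5037)
step 17: x0=(-1.8790, 1.6608, 0.6229) x1=(0.7302, 2.0384, -0.6396) x2=(1.9647, -1.7020, 0.6078) x3=(-0.5539, 0.6454, -1.4861) x4=(-1.2731, 0.9887, -0.4983)
step 18: x0=(-1.8921, 1.6957, 0.6425) x1=(0.7441, 2.0507, -0.6311) x2=(1.9974, -1.7196, 0.6213) x3=(-0.5158, 0.6289, -1.4477) x4=(-1.2745, 0.9446, -0.4938)
step 19: x0=(-1.9054, 1.7309, 0.6623) x1=(0.7582, 2.0629, -0.6229) x2=(2.0301, -1.7373, 0.6347) x3=(-0.4781, 0.6130, -1.4080) x4=(-1.2756, 0.9001, -0.4902)
step 20: x0=(-1.9190, 1.7662, 0.6825) x1=(0.7726, 2.0751, -0.6150) x2=(2.0629, -1.7551, 0.6481) x3=(-0.4410, 0.5977, -1.3671) x4=(-1.2762, 0.8551, -0.4874)
step 21: x0=(-1.9328, 1.8017, 0.7029) x1=(0.7871, 2.0873, -0.6074) x2=(2.0957, -1.7729, 0.6615) x3=(-0.4045, 0.5831, -1.3249) x4=(-1.2764, 0.8096, -0.4854)
step 22: x0=(-1.9469, 1.8374, 0.7236) x1=(0.8017, 2.0994, -0.6001) x2=(2.1286, -1.7909, 0.6750) x3=(-0.3686, 0.5689, -1.2815) x4=(-1.2761, 0.7638, -0.4841)
step 23: x0=(-1.9612, 1.8733, 0.7445) x1=(0.8165, 2.1115, -0.5930) x2=(2.1615, -1.8089, 0.6884) x3=(-0.3334, 0.5554, -1.2370) x4=(-1.2754, 0.7175, -0.4836)
step 24: x0=(-1.9756, 1.9094, 0.7655) x1=(0.8315, 2.1235, -0.5863) x2=(2.1945, -1.8270, 0.7018) x3=(-0.2990, 0.5423, -1.1914) x4=(-1.2742, 0.6709, -0.4837)
step 25: x0=(-1.9902, 1.9456, 0.7868) x1=(0.8466, 2.1354, -0.5798) x2=(2.2275, -1.8451, 0.7152) x3=(-0.2654, 0.5298, -1.1447) x4=(-1.2724, 0.6239, -0.4844)
step 26: x0=(-2.0050, 1.9820, 0.8082) x1=(0.8617, 2.1472, -0.5736) x2=(2.2605, -1.8634, 0.7286) x3=(-0.2326, 0.5177, -1.0971) x4=(-1.2702, 0.5767, -0.4858)
step 27: x0=(-2.0200, 2.0185, 0.8297) x1=(0.8770, 2.1588, -0.5675) x2=(2.2937, -1.8817, 0.7420) x3=(-0.2007, 0.5061, -1.0485) x4=(-1.2673, 0.5292, -0.4877)
step 28: x0=(-2.0351, 2.0552, 0.8514) x1=(0.8924, 2.1704, -0.5617) x2=(2.3268, -1.9000, 0.7554) x3=(-0.1697, 0.4949, -0.9990) x4=(-1.2639, 0.4814, -0.4901)
step 29: x0=(-2.0503, 2.0920, 0.8732) x1=(0.9079, 2.1818, -0.5562) x2=(2.3600, -1.9185, 0.7688) x3=(-0.1397, 0.4841, -0.9487) x4=(-1.2599, 0.4334, -0.4929)
step 30: x0=(-2.0656, 2.1289, 0.8951) x1=(0.9235, 2.1931, -0.5508) x2=(2.3932, -1.9369, 0.7822) x3=(-0.1106, 0.4736, -0.8977) x4=(-1.2553, 0.3853, -0.4962)
step 31: x0=(-2.0811, 2.1659, 0.9171) x1=(0.9391, 2.2043, -0.5456) x2=(2.4265, -1.9555, 0.7956) x3=(-0.0825, 0.4634, -0.8461) x4=(-1.2501, 0.3370, -0.4998)
step 32: x0=(-2.0966, 2.2030, 0.9392) x1=(0.9548, 2.2153, -0.5405) x2=(2.4598, -1.9741, 0.8090) x3=(-0.0553, 0.4534, -0.7939) x4=(-1.2443, 0.2886, -0.5037)
step 33: x0=(-2.1123, 2.2402, 0.9613) x1=(0.9706, 2.2261, -0.5357) x2=(2.4932, -1.9927, 0.8223) x3=(-0.0292, 0.4437, -0.7413) x4=(-1.2379, 0.2401, -0.5079)
step 34: x0=(-2.1280, 2.2775, 0.9836) x1=(0.9864, 2.2367, -0.5309) x2=(2.5266, -2.0114, 0.8357) x3=(-0.0040, 0.4342, -0.6882) x4=(-1.2309, 0.1915, -0.5123)
step 35: x0=(-2.1439, 2.3149, 1.0059) x1=(1.0023, 2.2472, -0.5263) x2=(2.5600, -2.0301, 0.8491) x3=(0.0203, 0.4249, -0.6348) x4=(-1.2234, 0.1429, -0.5170)
step 36: x0=(-2.1598, 2.3523, 1.0283) x1=(1.0182, 2.2575, -0.5218) x2=(2.5935, -2.0489, 0.8625) x3=(0.0437, 0.4157, -0.5812) x4=(-1.2153, 0.0943, -0.5217)
step 37: x0=(-2.1758, 2.3898, 1.0508) x1=(1.0342, 2.2677, -0.5174) x2=(2.6270, -2.0677, 0.8759) x3=(0.0662, 0.4067, -0.5273) x4=(-1.2067, 0.0457, -0.5266)
step 38: x0=(-2.1919, 2.4274, 1.0733) x1=(1.0502, 2.2776, -0.5131) x2=(2.6605, -2.0866, 0.8893) x3=(0.0879, 0.3977, -0.4734) x4=(-1.1975, -0.0029, -0.5316)

3.4219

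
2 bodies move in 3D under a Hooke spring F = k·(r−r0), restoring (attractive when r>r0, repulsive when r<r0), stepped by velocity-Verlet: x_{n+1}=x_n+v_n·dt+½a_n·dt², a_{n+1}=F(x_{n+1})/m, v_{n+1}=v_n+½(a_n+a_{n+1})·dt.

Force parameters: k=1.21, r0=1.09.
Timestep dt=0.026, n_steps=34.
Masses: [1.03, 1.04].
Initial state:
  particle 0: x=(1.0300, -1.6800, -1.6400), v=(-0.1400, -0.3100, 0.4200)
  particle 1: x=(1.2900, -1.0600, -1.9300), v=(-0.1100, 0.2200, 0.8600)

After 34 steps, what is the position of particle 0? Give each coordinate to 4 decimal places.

(0.8745, -2.0382, -1.2421)

step 0: x0=(1.0300, -1.6800, -1.6400) x1=(1.2900, -1.0600, -1.9300)
step 1: x0=(1.0263, -1.6882, -1.6290) x1=(1.2872, -1.0542, -1.9077)
step 2: x0=(1.0225, -1.6966, -1.6179) x1=(1.2845, -1.0481, -1.8855)
step 3: x0=(1.0186, -1.7053, -1.6068) x1=(1.2819, -1.0418, -1.8634)
step 4: x0=(1.0147, -1.7141, -1.5955) x1=(1.2793, -1.0352, -1.8414)
step 5: x0=(1.0106, -1.7232, -1.5842) x1=(1.2769, -1.0285, -1.8194)
step 6: x0=(1.0065, -1.7326, -1.5727) x1=(1.2745, -1.0215, -1.7976)
step 7: x0=(1.0022, -1.7421, -1.5612) x1=(1.2722, -1.0143, -1.7758)
step 8: x0=(0.9979, -1.7519, -1.5497) x1=(1.2700, -1.0069, -1.7540)
step 9: x0=(0.9936, -1.7618, -1.5381) x1=(1.2679, -0.9994, -1.7324)
step 10: x0=(0.9891, -1.7719, -1.5264) x1=(1.2658, -0.9916, -1.7107)
step 11: x0=(0.9846, -1.7822, -1.5147) x1=(1.2638, -0.9836, -1.6891)
step 12: x0=(0.9800, -1.7927, -1.5030) x1=(1.2619, -0.9755, -1.6676)
step 13: x0=(0.9754, -1.8033, -1.4913) x1=(1.2600, -0.9673, -1.6460)
step 14: x0=(0.9708, -1.8141, -1.4795) x1=(1.2581, -0.9589, -1.6245)
step 15: x0=(0.9661, -1.8250, -1.4677) x1=(1.2563, -0.9504, -1.6031)
step 16: x0=(0.9613, -1.8360, -1.4558) x1=(1.2546, -0.9417, -1.5816)
step 17: x0=(0.9565, -1.8471, -1.4440) x1=(1.2529, -0.9330, -1.5602)
step 18: x0=(0.9517, -1.8583, -1.4321) x1=(1.2512, -0.9241, -1.5387)
step 19: x0=(0.9469, -1.8696, -1.4203) x1=(1.2495, -0.9152, -1.5173)
step 20: x0=(0.9420, -1.8810, -1.4084) x1=(1.2478, -0.9062, -1.4959)
step 21: x0=(0.9372, -1.8924, -1.3965) x1=(1.2462, -0.8972, -1.4745)
step 22: x0=(0.9323, -1.9038, -1.3847) x1=(1.2446, -0.8881, -1.4530)
step 23: x0=(0.9274, -1.9153, -1.3728) x1=(1.2429, -0.8790, -1.4316)
step 24: x0=(0.9225, -1.9267, -1.3609) x1=(1.2413, -0.8699, -1.4102)
step 25: x0=(0.9176, -1.9382, -1.3490) x1=(1.2397, -0.8609, -1.3888)
step 26: x0=(0.9127, -1.9496, -1.3371) x1=(1.2380, -0.8518, -1.3674)
step 27: x0=(0.9079, -1.9610, -1.3253) x1=(1.2364, -0.8428, -1.3460)
step 28: x0=(0.9030, -1.9723, -1.3134) x1=(1.2347, -0.8339, -1.3246)
step 29: x0=(0.8982, -1.9835, -1.3015) x1=(1.2330, -0.8250, -1.3031)
step 30: x0=(0.8934, -1.9947, -1.2897) x1=(1.2313, -0.8162, -1.2817)
step 31: x0=(0.8886, -2.0058, -1.2778) x1=(1.2296, -0.8075, -1.2603)
step 32: x0=(0.8839, -2.0167, -1.2659) x1=(1.2278, -0.7989, -1.2389)
step 33: x0=(0.8792, -2.0275, -1.2540) x1=(1.2260, -0.7905, -1.2175)
step 34: x0=(0.8745, -2.0382, -1.2421) x1=(1.2242, -0.7822, -1.1961)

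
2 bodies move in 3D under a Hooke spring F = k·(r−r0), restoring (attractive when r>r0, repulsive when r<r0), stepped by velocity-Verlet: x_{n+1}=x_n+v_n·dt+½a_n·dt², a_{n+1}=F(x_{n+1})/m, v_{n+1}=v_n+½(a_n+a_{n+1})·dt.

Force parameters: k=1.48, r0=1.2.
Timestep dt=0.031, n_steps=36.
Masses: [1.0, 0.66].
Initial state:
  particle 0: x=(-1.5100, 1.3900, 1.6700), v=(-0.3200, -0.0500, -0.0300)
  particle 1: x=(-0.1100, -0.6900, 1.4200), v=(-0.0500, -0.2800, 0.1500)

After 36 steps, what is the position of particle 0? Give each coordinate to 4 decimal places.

step 0: x0=(-1.5100, 1.3900, 1.6700) x1=(-0.1100, -0.6900, 1.4200)
step 1: x0=(-1.5194, 1.3877, 1.6690) x1=(-0.1123, -0.6975, 1.4248)
step 2: x0=(-1.5277, 1.3838, 1.6678) x1=(-0.1163, -0.7027, 1.4299)
step 3: x0=(-1.5350, 1.3784, 1.6664) x1=(-0.1218, -0.7054, 1.4352)
step 4: x0=(-1.5413, 1.3714, 1.6648) x1=(-0.1289, -0.7059, 1.4408)
step 5: x0=(-1.5465, 1.3628, 1.6631) x1=(-0.1377, -0.7039, 1.4466)
step 6: x0=(-1.5506, 1.3527, 1.6612) x1=(-0.1480, -0.6997, 1.4527)
step 7: x0=(-1.5537, 1.3411, 1.6592) x1=(-0.1599, -0.6931, 1.4591)
step 8: x0=(-1.5558, 1.3280, 1.6570) x1=(-0.1733, -0.6843, 1.4656)
step 9: x0=(-1.5569, 1.3135, 1.6547) x1=(-0.1882, -0.6733, 1.4724)
step 10: x0=(-1.5570, 1.2975, 1.6522) x1=(-0.2047, -0.6602, 1.4793)
step 11: x0=(-1.5561, 1.2802, 1.6496) x1=(-0.2225, -0.6449, 1.4865)
step 12: x0=(-1.5543, 1.2615, 1.6470) x1=(-0.2418, -0.6276, 1.4938)
step 13: x0=(-1.5516, 1.2415, 1.6442) x1=(-0.2625, -0.6083, 1.5013)
step 14: x0=(-1.5481, 1.2203, 1.6413) x1=(-0.2844, -0.5872, 1.5089)
step 15: x0=(-1.5437, 1.1979, 1.6383) x1=(-0.3076, -0.5643, 1.5166)
step 16: x0=(-1.5386, 1.1744, 1.6352) x1=(-0.3320, -0.5398, 1.5245)
step 17: x0=(-1.5327, 1.1498, 1.6321) x1=(-0.3575, -0.5136, 1.5325)
step 18: x0=(-1.5261, 1.1243, 1.6290) x1=(-0.3840, -0.4860, 1.5405)
step 19: x0=(-1.5189, 1.0979, 1.6257) x1=(-0.4115, -0.4570, 1.5487)
step 20: x0=(-1.5112, 1.0707, 1.6225) x1=(-0.4399, -0.4267, 1.5569)
step 21: x0=(-1.5028, 1.0427, 1.6192) x1=(-0.4690, -0.3953, 1.5651)
step 22: x0=(-1.4940, 1.0140, 1.6158) x1=(-0.4989, -0.3630, 1.5734)
step 23: x0=(-1.4848, 0.9848, 1.6125) x1=(-0.5295, -0.3297, 1.5817)
step 24: x0=(-1.4753, 0.9551, 1.6091) x1=(-0.5606, -0.2957, 1.5900)
step 25: x0=(-1.4654, 0.9250, 1.6058) x1=(-0.5921, -0.2612, 1.5983)
step 26: x0=(-1.4553, 0.8946, 1.6024) x1=(-0.6239, -0.2261, 1.6067)
step 27: x0=(-1.4451, 0.8639, 1.5990) x1=(-0.6561, -0.1907, 1.6150)
step 28: x0=(-1.4347, 0.8331, 1.5957) x1=(-0.6883, -0.1551, 1.6233)
step 29: x0=(-1.4243, 0.8023, 1.5923) x1=(-0.7206, -0.1194, 1.6317)
step 30: x0=(-1.4140, 0.7715, 1.5890) x1=(-0.7529, -0.0838, 1.6400)
step 31: x0=(-1.4037, 0.7409, 1.5856) x1=(-0.7850, -0.0484, 1.6483)
step 32: x0=(-1.3936, 0.7105, 1.5822) x1=(-0.8169, -0.0133, 1.6567)
step 33: x0=(-1.3838, 0.6803, 1.5788) x1=(-0.8484, 0.0213, 1.6651)
step 34: x0=(-1.3743, 0.6506, 1.5753) x1=(-0.8794, 0.0553, 1.6736)
step 35: x0=(-1.3651, 0.6213, 1.5718) x1=(-0.9098, 0.0887, 1.6822)
step 36: x0=(-1.3564, 0.5925, 1.5681) x1=(-0.9396, 0.1213, 1.6910)

(-1.3564, 0.5925, 1.5681)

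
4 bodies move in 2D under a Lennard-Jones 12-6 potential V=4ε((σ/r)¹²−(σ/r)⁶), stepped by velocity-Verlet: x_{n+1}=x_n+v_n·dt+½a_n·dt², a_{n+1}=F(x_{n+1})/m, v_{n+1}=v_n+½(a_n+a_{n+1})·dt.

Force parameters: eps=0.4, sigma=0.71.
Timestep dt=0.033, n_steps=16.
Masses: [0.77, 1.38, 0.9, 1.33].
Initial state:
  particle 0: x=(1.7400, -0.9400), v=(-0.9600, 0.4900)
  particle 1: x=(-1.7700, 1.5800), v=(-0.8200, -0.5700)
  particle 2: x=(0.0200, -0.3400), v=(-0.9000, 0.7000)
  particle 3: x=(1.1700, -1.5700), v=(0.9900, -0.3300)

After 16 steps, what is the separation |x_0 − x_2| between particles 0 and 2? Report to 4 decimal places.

1.8455

step 0: x0=(1.7400, -0.9400) x1=(-1.7700, 1.5800) x2=(0.0200, -0.3400) x3=(1.1700, -1.5700)
step 1: x0=(1.7077, -0.9245) x1=(-1.7971, 1.5612) x2=(-0.0097, -0.3169) x3=(1.2030, -1.5805)
step 2: x0=(1.6746, -0.9100) x1=(-1.8241, 1.5424) x2=(-0.0393, -0.2939) x3=(1.2365, -1.5904)
step 3: x0=(1.6411, -0.8961) x1=(-1.8512, 1.5236) x2=(-0.0689, -0.2708) x3=(1.2701, -1.5999)
step 4: x0=(1.6076, -0.8820) x1=(-1.8782, 1.5048) x2=(-0.0985, -0.2478) x3=(1.3037, -1.6095)
step 5: x0=(1.5744, -0.8675) x1=(-1.9053, 1.4859) x2=(-0.1280, -0.2248) x3=(1.3372, -1.6194)
step 6: x0=(1.5412, -0.8523) x1=(-1.9323, 1.4671) x2=(-0.1575, -0.2018) x3=(1.3706, -1.6296)
step 7: x0=(1.5081, -0.8370) x1=(-1.9594, 1.4483) x2=(-0.1870, -0.1789) x3=(1.4039, -1.6399)
step 8: x0=(1.4749, -0.8224) x1=(-1.9864, 1.4295) x2=(-0.2165, -0.1559) x3=(1.4373, -1.6498)
step 9: x0=(1.4416, -0.8092) x1=(-2.0135, 1.4107) x2=(-0.2459, -0.1329) x3=(1.4708, -1.6589)
step 10: x0=(1.4083, -0.7977) x1=(-2.0405, 1.3918) x2=(-0.2754, -0.1100) x3=(1.5042, -1.6670)
step 11: x0=(1.3752, -0.7880) x1=(-2.0676, 1.3730) x2=(-0.3048, -0.0870) x3=(1.5374, -1.6739)
step 12: x0=(1.3424, -0.7802) x1=(-2.0946, 1.3542) x2=(-0.3341, -0.0641) x3=(1.5705, -1.6799)
step 13: x0=(1.3100, -0.7741) x1=(-2.1217, 1.3354) x2=(-0.3635, -0.0412) x3=(1.6034, -1.6848)
step 14: x0=(1.2781, -0.7695) x1=(-2.1487, 1.3165) x2=(-0.3929, -0.0183) x3=(1.6359, -1.6888)
step 15: x0=(1.2466, -0.7662) x1=(-2.1757, 1.2977) x2=(-0.4222, 0.0046) x3=(1.6682, -1.6921)
step 16: x0=(1.2157, -0.7639) x1=(-2.2028, 1.2789) x2=(-0.4515, 0.0275) x3=(1.7001, -1.6948)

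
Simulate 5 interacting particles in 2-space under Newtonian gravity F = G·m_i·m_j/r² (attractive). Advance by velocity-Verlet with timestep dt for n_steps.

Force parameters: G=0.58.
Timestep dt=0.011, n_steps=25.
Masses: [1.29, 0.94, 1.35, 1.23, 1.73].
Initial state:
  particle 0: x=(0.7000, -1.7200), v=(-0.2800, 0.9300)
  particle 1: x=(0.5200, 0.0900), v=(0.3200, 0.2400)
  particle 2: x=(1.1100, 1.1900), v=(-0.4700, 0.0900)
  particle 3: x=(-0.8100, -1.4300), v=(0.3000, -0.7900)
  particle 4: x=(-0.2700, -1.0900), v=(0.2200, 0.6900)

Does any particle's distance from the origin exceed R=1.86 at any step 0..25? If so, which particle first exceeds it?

step 0: x0=(0.7000, -1.7200) x1=(0.5200, 0.0900) x2=(1.1100, 1.1900) x3=(-0.8100, -1.4300) x4=(-0.2700, -1.0900)
step 1: x0=(0.6969, -1.7097) x1=(0.5235, 0.0926) x2=(1.1048, 1.1910) x3=(-0.8065, -1.4386) x4=(-0.2676, -1.0825)
step 2: x0=(0.6936, -1.6994) x1=(0.5270, 0.0952) x2=(1.0996, 1.1918) x3=(-0.8028, -1.4470) x4=(-0.2653, -1.0750)
step 3: x0=(0.6902, -1.6889) x1=(0.5305, 0.0977) x2=(1.0943, 1.1927) x3=(-0.7988, -1.4553) x4=(-0.2631, -1.0677)
step 4: x0=(0.6868, -1.6784) x1=(0.5339, 0.1002) x2=(1.0890, 1.1934) x3=(-0.7944, -1.4634) x4=(-0.2610, -1.0605)
step 5: x0=(0.6832, -1.6678) x1=(0.5374, 0.1027) x2=(1.0837, 1.1941) x3=(-0.7899, -1.4713) x4=(-0.2590, -1.0535)
step 6: x0=(0.6795, -1.6570) x1=(0.5408, 0.1051) x2=(1.0783, 1.1947) x3=(-0.7850, -1.4790) x4=(-0.2570, -1.0465)
step 7: x0=(0.6756, -1.6462) x1=(0.5442, 0.1075) x2=(1.0729, 1.1952) x3=(-0.7799, -1.4866) x4=(-0.2550, -1.0397)
step 8: x0=(0.6716, -1.6353) x1=(0.5476, 0.1099) x2=(1.0675, 1.1957) x3=(-0.7745, -1.4939) x4=(-0.2532, -1.0329)
step 9: x0=(0.6676, -1.6243) x1=(0.5510, 0.1122) x2=(1.0620, 1.1960) x3=(-0.7689, -1.5011) x4=(-0.2513, -1.0263)
step 10: x0=(0.6634, -1.6133) x1=(0.5544, 0.1145) x2=(1.0565, 1.1963) x3=(-0.7631, -1.5081) x4=(-0.2495, -1.0198)
step 11: x0=(0.6590, -1.6021) x1=(0.5577, 0.1167) x2=(1.0510, 1.1966) x3=(-0.7570, -1.5149) x4=(-0.2478, -1.0135)
step 12: x0=(0.6545, -1.5908) x1=(0.5610, 0.1189) x2=(1.0454, 1.1967) x3=(-0.7507, -1.5216) x4=(-0.2460, -1.0072)
step 13: x0=(0.6499, -1.5795) x1=(0.5643, 0.1211) x2=(1.0398, 1.1968) x3=(-0.7441, -1.5280) x4=(-0.2443, -1.0011)
step 14: x0=(0.6452, -1.5680) x1=(0.5676, 0.1232) x2=(1.0342, 1.1968) x3=(-0.7374, -1.5343) x4=(-0.2426, -0.9951)
step 15: x0=(0.6403, -1.5565) x1=(0.5709, 0.1253) x2=(1.0285, 1.1967) x3=(-0.7304, -1.5404) x4=(-0.2409, -0.9892)
step 16: x0=(0.6353, -1.5448) x1=(0.5741, 0.1274) x2=(1.0228, 1.1966) x3=(-0.7232, -1.5463) x4=(-0.2392, -0.9835)
step 17: x0=(0.6302, -1.5331) x1=(0.5773, 0.1294) x2=(1.0170, 1.1963) x3=(-0.7158, -1.5520) x4=(-0.2376, -0.9778)
step 18: x0=(0.6249, -1.5212) x1=(0.5805, 0.1314) x2=(1.0113, 1.1960) x3=(-0.7083, -1.5575) x4=(-0.2359, -0.9723)
step 19: x0=(0.6195, -1.5093) x1=(0.5837, 0.1334) x2=(1.0054, 1.1956) x3=(-0.7005, -1.5628) x4=(-0.2342, -0.9669)
step 20: x0=(0.6139, -1.4973) x1=(0.5868, 0.1353) x2=(0.9996, 1.1951) x3=(-0.6925, -1.5680) x4=(-0.2325, -0.9617)
step 21: x0=(0.6081, -1.4851) x1=(0.5900, 0.1372) x2=(0.9937, 1.1945) x3=(-0.6843, -1.5730) x4=(-0.2308, -0.9565)
step 22: x0=(0.6022, -1.4729) x1=(0.5931, 0.1391) x2=(0.9878, 1.1939) x3=(-0.6759, -1.5777) x4=(-0.2291, -0.9515)
step 23: x0=(0.5962, -1.4606) x1=(0.5961, 0.1409) x2=(0.9818, 1.1931) x3=(-0.6674, -1.5823) x4=(-0.2273, -0.9466)
step 24: x0=(0.5900, -1.4481) x1=(0.5992, 0.1427) x2=(0.9759, 1.1923) x3=(-0.6587, -1.5867) x4=(-0.2256, -0.9419)
step 25: x0=(0.5836, -1.4356) x1=(0.6022, 0.1445) x2=(0.9698, 1.1914) x3=(-0.6497, -1.5909) x4=(-0.2238, -0.9372)

no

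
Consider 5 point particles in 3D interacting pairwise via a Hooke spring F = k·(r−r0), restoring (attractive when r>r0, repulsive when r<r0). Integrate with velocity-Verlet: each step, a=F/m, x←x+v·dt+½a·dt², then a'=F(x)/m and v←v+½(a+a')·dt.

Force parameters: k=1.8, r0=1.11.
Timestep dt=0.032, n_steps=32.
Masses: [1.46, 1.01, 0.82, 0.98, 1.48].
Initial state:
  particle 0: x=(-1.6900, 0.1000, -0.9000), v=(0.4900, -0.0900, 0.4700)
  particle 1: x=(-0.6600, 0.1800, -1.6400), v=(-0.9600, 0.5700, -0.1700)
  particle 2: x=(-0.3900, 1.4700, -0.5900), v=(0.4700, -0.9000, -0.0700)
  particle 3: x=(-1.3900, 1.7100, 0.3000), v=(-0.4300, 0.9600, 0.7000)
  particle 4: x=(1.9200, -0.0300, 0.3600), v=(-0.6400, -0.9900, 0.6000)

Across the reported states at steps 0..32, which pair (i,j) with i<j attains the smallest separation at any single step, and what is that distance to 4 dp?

pair (0,4), distance 0.3267

step 0: x0=(-1.6900, 0.1000, -0.9000) x1=(-0.6600, 0.1800, -1.6400) x2=(-0.3900, 1.4700, -0.5900) x3=(-1.3900, 1.7100, 0.3000) x4=(1.9200, -0.0300, 0.3600)
step 1: x0=(-1.6722, 0.0979, -0.8840) x1=(-0.6896, 0.1993, -1.6428) x2=(-0.3743, 1.4391, -0.5919) x3=(-1.4011, 1.7380, 0.3207) x4=(1.8945, -0.0602, 0.3774)
step 2: x0=(-1.6502, 0.0973, -0.8662) x1=(-0.7168, 0.2206, -1.6404) x2=(-0.3573, 1.4040, -0.5932) x3=(-1.4070, 1.7605, 0.3380) x4=(1.8591, -0.0873, 0.3913)
step 3: x0=(-1.6242, 0.0982, -0.8465) x1=(-0.7415, 0.2438, -1.6326) x2=(-0.3393, 1.3651, -0.5935) x3=(-1.4075, 1.7772, 0.3518) x4=(1.8140, -0.1113, 0.4016)
step 4: x0=(-1.5944, 0.1005, -0.8249) x1=(-0.7638, 0.2688, -1.6197) x2=(-0.3204, 1.3226, -0.5929) x3=(-1.4027, 1.7881, 0.3620) x4=(1.7594, -0.1320, 0.4083)
step 5: x0=(-1.5609, 0.1043, -0.8015) x1=(-0.7835, 0.2954, -1.6017) x2=(-0.3007, 1.2767, -0.5913) x3=(-1.3927, 1.7932, 0.3686) x4=(1.6955, -0.1494, 0.4115)
step 6: x0=(-1.5239, 0.1093, -0.7763) x1=(-0.8007, 0.3235, -1.5788) x2=(-0.2804, 1.2278, -0.5884) x3=(-1.3776, 1.7924, 0.3717) x4=(1.6226, -0.1635, 0.4113)
step 7: x0=(-1.4836, 0.1155, -0.7493) x1=(-0.8154, 0.3528, -1.5511) x2=(-0.2596, 1.1761, -0.5843) x3=(-1.3575, 1.7858, 0.3713) x4=(1.5413, -0.1744, 0.4078)
step 8: x0=(-1.4402, 0.1229, -0.7206) x1=(-0.8276, 0.3833, -1.5189) x2=(-0.2385, 1.1220, -0.5790) x3=(-1.3326, 1.7734, 0.3674) x4=(1.4519, -0.1820, 0.4010)
step 9: x0=(-1.3941, 0.1313, -0.6903) x1=(-0.8374, 0.4148, -1.4825) x2=(-0.2171, 1.0660, -0.5722) x3=(-1.3031, 1.7554, 0.3603) x4=(1.3550, -0.1864, 0.3911)
step 10: x0=(-1.3454, 0.1405, -0.6585) x1=(-0.8449, 0.4470, -1.4420) x2=(-0.1955, 1.0082, -0.5641) x3=(-1.2694, 1.7319, 0.3500) x4=(1.2510, -0.1877, 0.3783)
step 11: x0=(-1.2944, 0.1506, -0.6251) x1=(-0.8502, 0.4799, -1.3980) x2=(-0.1738, 0.9490, -0.5546) x3=(-1.2316, 1.7033, 0.3368) x4=(1.1406, -0.1861, 0.3628)
step 12: x0=(-1.2415, 0.1613, -0.5904) x1=(-0.8535, 0.5133, -1.3506) x2=(-0.1522, 0.8889, -0.5437) x3=(-1.1901, 1.6697, 0.3207) x4=(1.0243, -0.1815, 0.3447)
step 13: x0=(-1.1868, 0.1725, -0.5544) x1=(-0.8549, 0.5471, -1.3003) x2=(-0.1306, 0.8280, -0.5316) x3=(-1.1452, 1.6315, 0.3022) x4=(0.9029, -0.1744, 0.3243)
step 14: x0=(-1.1307, 0.1841, -0.5172) x1=(-0.8546, 0.5812, -1.2474) x2=(-0.1091, 0.7668, -0.5183) x3=(-1.0972, 1.5891, 0.2814) x4=(0.7770, -0.1647, 0.3019)
step 15: x0=(-1.0735, 0.1959, -0.4790) x1=(-0.8529, 0.6155, -1.1923) x2=(-0.0877, 0.7054, -0.5039) x3=(-1.0467, 1.5427, 0.2586) x4=(0.6473, -0.1528, 0.2776)
step 16: x0=(-1.0154, 0.2079, -0.4399) x1=(-0.8499, 0.6499, -1.1354) x2=(-0.0663, 0.6441, -0.4886) x3=(-0.9938, 1.4930, 0.2341) x4=(0.5143, -0.1388, 0.2519)
step 17: x0=(-0.9568, 0.2199, -0.3999) x1=(-0.8459, 0.6843, -1.0771) x2=(-0.0451, 0.5832, -0.4727) x3=(-0.9390, 1.4402, 0.2082) x4=(0.3790, -0.1232, 0.2249)
step 18: x0=(-0.8979, 0.2318, -0.3593) x1=(-0.8410, 0.7188, -1.0176) x2=(-0.0238, 0.5228, -0.4563) x3=(-0.8827, 1.3850, 0.1811) x4=(0.2417, -0.1061, 0.1970)
step 19: x0=(-0.8390, 0.2436, -0.3182) x1=(-0.8354, 0.7532, -0.9574) x2=(-0.0025, 0.4631, -0.4399) x3=(-0.8252, 1.3278, 0.1533) x4=(0.1033, -0.0880, 0.1686)
step 20: x0=(-0.7805, 0.2551, -0.2767) x1=(-0.8294, 0.7877, -0.8967) x2=(0.0191, 0.4043, -0.4237) x3=(-0.7669, 1.2692, 0.1251) x4=(-0.0360, -0.0691, 0.1399)
step 21: x0=(-0.7224, 0.2664, -0.2350) x1=(-0.8231, 0.8221, -0.8360) x2=(0.0412, 0.3463, -0.4079) x3=(-0.7080, 1.2097, 0.0967) x4=(-0.1756, -0.0499, 0.1113)
step 22: x0=(-0.6651, 0.2775, -0.1933) x1=(-0.8167, 0.8564, -0.7753) x2=(0.0643, 0.2891, -0.3930) x3=(-0.6487, 1.1498, 0.0684) x4=(-0.3153, -0.0306, 0.0831)
step 23: x0=(-0.6086, 0.2885, -0.1516) x1=(-0.8102, 0.8907, -0.7151) x2=(0.0885, 0.2325, -0.3788) x3=(-0.5892, 1.0900, 0.0405) x4=(-0.4550, -0.0116, 0.0554)
step 24: x0=(-0.5529, 0.2996, -0.1101) x1=(-0.8039, 0.9249, -0.6556) x2=(0.1139, 0.1763, -0.3653) x3=(-0.5294, 1.0308, 0.0132) x4=(-0.5947, 0.0067, 0.0284)
step 25: x0=(-0.4974, 0.3111, -0.0687) x1=(-0.7978, 0.9592, -0.5969) x2=(0.1405, 0.1203, -0.3525) x3=(-0.4693, 0.9726, -0.0134) x4=(-0.7349, 0.0239, 0.0019)
step 26: x0=(-0.4417, 0.3226, -0.0272) x1=(-0.7920, 0.9936, -0.5390) x2=(0.1678, 0.0644, -0.3402) x3=(-0.4087, 0.9154, -0.0391) x4=(-0.8758, 0.0403, -0.0244)
step 27: x0=(-0.3856, 0.3338, 0.0147) x1=(-0.7866, 1.0280, -0.4820) x2=(0.1956, 0.0084, -0.3284) x3=(-0.3475, 0.8593, -0.0642) x4=(-1.0175, 0.0561, -0.0506)
step 28: x0=(-0.3295, 0.3446, 0.0570) x1=(-0.7814, 1.0626, -0.4257) x2=(0.2233, -0.0475, -0.3171) x3=(-0.2855, 0.8043, -0.0887) x4=(-1.1596, 0.0717, -0.0769)
step 29: x0=(-0.2733, 0.3548, 0.0999) x1=(-0.7766, 1.0971, -0.3698) x2=(0.2504, -0.1033, -0.3061) x3=(-0.2229, 0.7501, -0.1132) x4=(-1.3015, 0.0871, -0.1034)
step 30: x0=(-0.2174, 0.3644, 0.1435) x1=(-0.7719, 1.1313, -0.3143) x2=(0.2764, -0.1587, -0.2953) x3=(-0.1599, 0.6967, -0.1379) x4=(-1.4427, 0.1027, -0.1299)
step 31: x0=(-0.1620, 0.3735, 0.1877) x1=(-0.7673, 1.1651, -0.2589) x2=(0.3007, -0.2136, -0.2849) x3=(-0.0969, 0.6439, -0.1632) x4=(-1.5824, 0.1184, -0.1564)
step 32: x0=(-0.1073, 0.3821, 0.2327) x1=(-0.7626, 1.1978, -0.2036) x2=(0.3227, -0.2678, -0.2746) x3=(-0.0343, 0.5915, -0.1894) x4=(-1.7200, 0.1345, -0.1830)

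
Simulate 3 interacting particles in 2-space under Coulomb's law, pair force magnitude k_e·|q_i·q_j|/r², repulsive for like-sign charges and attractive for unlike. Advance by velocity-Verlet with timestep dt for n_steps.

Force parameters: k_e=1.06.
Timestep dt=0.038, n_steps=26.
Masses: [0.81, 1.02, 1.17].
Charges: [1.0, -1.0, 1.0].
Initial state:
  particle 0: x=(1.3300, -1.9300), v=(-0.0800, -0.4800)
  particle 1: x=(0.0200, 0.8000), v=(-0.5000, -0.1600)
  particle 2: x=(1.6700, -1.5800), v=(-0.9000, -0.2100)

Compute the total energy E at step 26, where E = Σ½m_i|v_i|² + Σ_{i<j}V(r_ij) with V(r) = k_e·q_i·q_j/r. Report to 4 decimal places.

step 0: x0=(1.3300, -1.9300) x1=(0.0200, 0.8000) x2=(1.6700, -1.5800)
step 1: x0=(1.3242, -1.9510) x1=(0.0011, 0.7938) x2=(1.6377, -1.5859)
step 2: x0=(1.3129, -1.9780) x1=(-0.0177, 0.7873) x2=(1.6089, -1.5875)
step 3: x0=(1.2968, -2.0111) x1=(-0.0362, 0.7804) x2=(1.5834, -1.5845)
step 4: x0=(1.2766, -2.0499) x1=(-0.0546, 0.7733) x2=(1.5605, -1.5773)
step 5: x0=(1.2532, -2.0939) x1=(-0.0729, 0.7659) x2=(1.5398, -1.5663)
step 6: x0=(1.2271, -2.1424) x1=(-0.0909, 0.7582) x2=(1.5207, -1.5520)
step 7: x0=(1.1991, -2.1945) x1=(-0.1088, 0.7503) x2=(1.5028, -1.5349)
step 8: x0=(1.1695, -2.2498) x1=(-0.1265, 0.7420) x2=(1.4859, -1.5153)
step 9: x0=(1.1386, -2.3076) x1=(-0.1441, 0.7334) x2=(1.4697, -1.4937)
step 10: x0=(1.1067, -2.3675) x1=(-0.1615, 0.7246) x2=(1.4541, -1.4705)
step 11: x0=(1.0741, -2.4292) x1=(-0.1787, 0.7155) x2=(1.4388, -1.4457)
step 12: x0=(1.0408, -2.4923) x1=(-0.1957, 0.7061) x2=(1.4239, -1.4197)
step 13: x0=(1.0069, -2.5566) x1=(-0.2126, 0.6964) x2=(1.4091, -1.3926)
step 14: x0=(0.9726, -2.6220) x1=(-0.2293, 0.6864) x2=(1.3946, -1.3646)
step 15: x0=(0.9379, -2.6882) x1=(-0.2458, 0.6761) x2=(1.3801, -1.3357)
step 16: x0=(0.9028, -2.7552) x1=(-0.2621, 0.6655) x2=(1.3658, -1.3060)
step 17: x0=(0.8675, -2.8228) x1=(-0.2783, 0.6547) x2=(1.3515, -1.2756)
step 18: x0=(0.8319, -2.8910) x1=(-0.2942, 0.6436) x2=(1.3372, -1.2446)
step 19: x0=(0.7960, -2.9597) x1=(-0.3100, 0.6321) x2=(1.3229, -1.2131)
step 20: x0=(0.7600, -3.0287) x1=(-0.3256, 0.6204) x2=(1.3085, -1.1809)
step 21: x0=(0.7238, -3.0982) x1=(-0.3409, 0.6084) x2=(1.2941, -1.1483)
step 22: x0=(0.6874, -3.1679) x1=(-0.3561, 0.5962) x2=(1.2797, -1.1152)
step 23: x0=(0.6508, -3.2380) x1=(-0.3711, 0.5836) x2=(1.2651, -1.0817)
step 24: x0=(0.6142, -3.3083) x1=(-0.3858, 0.5707) x2=(1.2505, -1.0478)
step 25: x0=(0.5774, -3.3787) x1=(-0.4003, 0.5576) x2=(1.2358, -1.0134)
step 26: x0=(0.5405, -3.4494) x1=(-0.4146, 0.5442) x2=(1.2209, -0.9787)
step 0 velocities: v0=(-0.0800, -0.4800) v1=(-0.5000, -0.1600) v2=(-0.9000, -0.2100)
step 0: KE=0.7361, PE=1.4562, E=2.1924
step 26 velocities: v0=(-0.9725, -1.8623) v1=(-0.3728, -0.3574) v2=(-0.3931, 0.9191)
step 26: KE=2.5083, PE=-0.3189, E=2.1894

2.1894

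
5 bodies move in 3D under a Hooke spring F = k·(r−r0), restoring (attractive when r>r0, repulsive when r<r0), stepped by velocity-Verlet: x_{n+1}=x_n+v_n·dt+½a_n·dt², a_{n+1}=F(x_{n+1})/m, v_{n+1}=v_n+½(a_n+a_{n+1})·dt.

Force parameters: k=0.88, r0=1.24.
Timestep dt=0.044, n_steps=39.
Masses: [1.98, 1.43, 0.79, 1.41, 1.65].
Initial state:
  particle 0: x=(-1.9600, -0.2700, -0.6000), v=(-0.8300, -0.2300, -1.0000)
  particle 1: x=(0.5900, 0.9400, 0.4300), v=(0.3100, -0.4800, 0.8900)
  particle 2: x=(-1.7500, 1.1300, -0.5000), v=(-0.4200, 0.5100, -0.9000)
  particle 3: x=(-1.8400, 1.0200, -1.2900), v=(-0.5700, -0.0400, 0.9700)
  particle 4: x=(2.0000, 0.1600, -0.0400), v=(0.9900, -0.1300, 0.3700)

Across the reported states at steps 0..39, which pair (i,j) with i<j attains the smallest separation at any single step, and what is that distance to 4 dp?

pair (2,3), distance 0.4234

step 0: x0=(-1.9600, -0.2700, -0.6000) x1=(0.5900, 0.9400, 0.4300) x2=(-1.7500, 1.1300, -0.5000) x3=(-1.8400, 1.0200, -1.2900) x4=(2.0000, 0.1600, -0.0400)
step 1: x0=(-1.9947, -0.2795, -0.6436) x1=(0.6014, 0.9184, 0.4678) x2=(-1.7644, 1.1515, -0.5383) x3=(-1.8626, 1.0177, -1.2464) x4=(2.0392, 0.1549, -0.0245)
step 2: x0=(-2.0256, -0.2878, -0.6863) x1=(0.6083, 0.8960, 0.5029) x2=(-1.7705, 1.1710, -0.5737) x3=(-1.8803, 1.0143, -1.2010) x4=(2.0697, 0.1510, -0.0105)
step 3: x0=(-2.0525, -0.2949, -0.7281) x1=(0.6105, 0.8727, 0.5351) x2=(-1.7680, 1.1885, -0.6058) x3=(-1.8930, 1.0096, -1.1540) x4=(2.0910, 0.1484, 0.0019)
step 4: x0=(-2.0756, -0.3008, -0.7687) x1=(0.6080, 0.8486, 0.5643) x2=(-1.7568, 1.2038, -0.6345) x3=(-1.9007, 1.0038, -1.1055) x4=(2.1033, 0.1470, 0.0126)
step 5: x0=(-2.0945, -0.3054, -0.8082) x1=(0.6007, 0.8237, 0.5903) x2=(-1.7368, 1.2172, -0.6595) x3=(-1.9034, 0.9966, -1.0556) x4=(2.1064, 0.1469, 0.0216)
step 6: x0=(-2.1094, -0.3088, -0.8464) x1=(0.5888, 0.7982, 0.6132) x2=(-1.7079, 1.2285, -0.6808) x3=(-1.9013, 0.9881, -1.0043) x4=(2.1002, 0.1481, 0.0289)
step 7: x0=(-2.1202, -0.3110, -0.8833) x1=(0.5722, 0.7720, 0.6329) x2=(-1.6702, 1.2379, -0.6983) x3=(-1.8944, 0.9781, -0.9516) x4=(2.0849, 0.1505, 0.0344)
step 8: x0=(-2.1269, -0.3119, -0.9188) x1=(0.5510, 0.7453, 0.6493) x2=(-1.6237, 1.2454, -0.7123) x3=(-1.8829, 0.9666, -0.8976) x4=(2.0604, 0.1541, 0.0383)
step 9: x0=(-2.1294, -0.3116, -0.9528) x1=(0.5253, 0.7180, 0.6624) x2=(-1.5684, 1.2511, -0.7230) x3=(-1.8670, 0.9535, -0.8422) x4=(2.0270, 0.1589, 0.0404)
step 10: x0=(-2.1278, -0.3101, -0.9852) x1=(0.4953, 0.6903, 0.6723) x2=(-1.5047, 1.2549, -0.7307) x3=(-1.8470, 0.9388, -0.7853) x4=(1.9848, 0.1648, 0.0408)
step 11: x0=(-2.1222, -0.3073, -1.0161) x1=(0.4610, 0.6621, 0.6789) x2=(-1.4329, 1.2567, -0.7357) x3=(-1.8228, 0.9227, -0.7268) x4=(1.9340, 0.1719, 0.0394)
step 12: x0=(-2.1126, -0.3033, -1.0454) x1=(0.4228, 0.6336, 0.6824) x2=(-1.3536, 1.2564, -0.7383) x3=(-1.7948, 0.9051, -0.6668) x4=(1.8749, 0.1800, 0.0365)
step 13: x0=(-2.0990, -0.2980, -1.0730) x1=(0.3807, 0.6049, 0.6827) x2=(-1.2674, 1.2538, -0.7388) x3=(-1.7630, 0.8862, -0.6053) x4=(1.8079, 0.1891, 0.0319)
step 14: x0=(-2.0815, -0.2915, -1.0989) x1=(0.3350, 0.5758, 0.6801) x2=(-1.1748, 1.2489, -0.7373) x3=(-1.7276, 0.8660, -0.5424) x4=(1.7332, 0.1991, 0.0257)
step 15: x0=(-2.0603, -0.2838, -1.1231) x1=(0.2860, 0.5466, 0.6745) x2=(-1.0768, 1.2416, -0.7341) x3=(-1.6888, 0.8447, -0.4781) x4=(1.6514, 0.2099, 0.0180)
step 16: x0=(-2.0353, -0.2748, -1.1455) x1=(0.2339, 0.5172, 0.6663) x2=(-0.9740, 1.2318, -0.7293) x3=(-1.6468, 0.8223, -0.4127) x4=(1.5628, 0.2216, 0.0089)
step 17: x0=(-2.0068, -0.2646, -1.1662) x1=(0.1790, 0.4876, 0.6554) x2=(-0.8673, 1.2195, -0.7231) x3=(-1.6019, 0.7990, -0.3463) x4=(1.4679, 0.2339, -0.0017)
step 18: x0=(-1.9748, -0.2532, -1.1851) x1=(0.1216, 0.4579, 0.6421) x2=(-0.7575, 1.2047, -0.7157) x3=(-1.5542, 0.7748, -0.2792) x4=(1.3672, 0.2468, -0.0135)
step 19: x0=(-1.9394, -0.2406, -1.2022) x1=(0.0619, 0.4282, 0.6266) x2=(-0.6454, 1.1874, -0.7072) x3=(-1.5040, 0.7498, -0.2115) x4=(1.2612, 0.2602, -0.0265)
step 20: x0=(-1.9009, -0.2268, -1.2174) x1=(0.0002, 0.3983, 0.6091) x2=(-0.5319, 1.1678, -0.6979) x3=(-1.4515, 0.7240, -0.1435) x4=(1.1506, 0.2740, -0.0407)
step 21: x0=(-1.8593, -0.2119, -1.2309) x1=(-0.0632, 0.3683, 0.5897) x2=(-0.4177, 1.1460, -0.6879) x3=(-1.3971, 0.6977, -0.0753) x4=(1.0358, 0.2880, -0.0559)
step 22: x0=(-1.8148, -0.1957, -1.2425) x1=(-0.1281, 0.3382, 0.5688) x2=(-0.3037, 1.1221, -0.6774) x3=(-1.3411, 0.6708, -0.0072) x4=(0.9174, 0.3023, -0.0720)
step 23: x0=(-1.7676, -0.1785, -1.2523) x1=(-0.1942, 0.3079, 0.5464) x2=(-0.1904, 1.0964, -0.6666) x3=(-1.2837, 0.6434, 0.0605) x4=(0.7960, 0.3166, -0.0890)
step 24: x0=(-1.7178, -0.1602, -1.2603) x1=(-0.2613, 0.2776, 0.5228) x2=(-0.0786, 1.0690, -0.6557) x3=(-1.2253, 0.6157, 0.1277) x4=(0.6722, 0.3308, -0.1067)
step 25: x0=(-1.6656, -0.1409, -1.2665) x1=(-0.3292, 0.2470, 0.4982) x2=(0.0313, 1.0401, -0.6447) x3=(-1.1662, 0.5878, 0.1941) x4=(0.5465, 0.3449, -0.1250)
step 26: x0=(-1.6111, -0.1207, -1.2710) x1=(-0.3975, 0.2162, 0.4726) x2=(0.1387, 1.0102, -0.6339) x3=(-1.1066, 0.5598, 0.2597) x4=(0.4194, 0.3586, -0.1437)
step 27: x0=(-1.5547, -0.0995, -1.2737) x1=(-0.4661, 0.1852, 0.4463) x2=(0.2435, 0.9793, -0.6234) x3=(-1.0469, 0.5319, 0.3242) x4=(0.2912, 0.3718, -0.1628)
step 28: x0=(-1.4963, -0.0775, -1.2748) x1=(-0.5348, 0.1538, 0.4192) x2=(0.3455, 0.9476, -0.6131) x3=(-0.9873, 0.5041, 0.3876) x4=(0.1622, 0.3845, -0.1823)
step 29: x0=(-1.4363, -0.0547, -1.2743) x1=(-0.6033, 0.1219, 0.3914) x2=(0.4449, 0.9152, -0.6031) x3=(-0.9281, 0.4768, 0.4500) x4=(0.0326, 0.3968, -0.2020)
step 30: x0=(-1.3747, -0.0311, -1.2722) x1=(-0.6715, 0.0894, 0.3627) x2=(0.5415, 0.8818, -0.5930) x3=(-0.8693, 0.4501, 0.5115) x4=(-0.0974, 0.4086, -0.2221)
step 31: x0=(-1.3117, -0.0070, -1.2686) x1=(-0.7393, 0.0562, 0.3331) x2=(0.6351, 0.8472, -0.5825) x3=(-0.8107, 0.4241, 0.5722) x4=(-0.2278, 0.4202, -0.2427)
step 32: x0=(-1.2475, 0.0177, -1.2636) x1=(-0.8070, 0.0223, 0.3025) x2=(0.7252, 0.8111, -0.5713) x3=(-0.7521, 0.3990, 0.6324) x4=(-0.3581, 0.4318, -0.2639)
step 33: x0=(-1.1823, 0.0428, -1.2574) x1=(-0.8745, -0.0122, 0.2707) x2=(0.8112, 0.7734, -0.5592) x3=(-0.6930, 0.3745, 0.6920) x4=(-0.4883, 0.4436, -0.2858)
step 34: x0=(-1.1160, 0.0684, -1.2499) x1=(-0.9417, -0.0471, 0.2381) x2=(0.8924, 0.7339, -0.5459) x3=(-0.6334, 0.3505, 0.7510) x4=(-0.6182, 0.4557, -0.3083)
step 35: x0=(-1.0488, 0.0942, -1.2413) x1=(-1.0086, -0.0822, 0.2046) x2=(0.9680, 0.6925, -0.5315) x3=(-0.5729, 0.3269, 0.8091) x4=(-0.7474, 0.4681, -0.3312)
step 36: x0=(-0.9807, 0.1203, -1.2317) x1=(-1.0748, -0.1174, 0.1705) x2=(1.0374, 0.6495, -0.5157) x3=(-0.5117, 0.3035, 0.8659) x4=(-0.8760, 0.4810, -0.3543)
step 37: x0=(-0.9117, 0.1465, -1.2211) x1=(-1.1400, -0.1527, 0.1359) x2=(1.0999, 0.6047, -0.4985) x3=(-0.4499, 0.2804, 0.9211) x4=(-1.0037, 0.4944, -0.3774)
step 38: x0=(-0.8419, 0.1728, -1.2096) x1=(-1.2041, -0.1879, 0.1009) x2=(1.1549, 0.5582, -0.4800) x3=(-0.3875, 0.2574, 0.9743) x4=(-1.1304, 0.5082, -0.4004)
step 39: x0=(-0.7710, 0.1992, -1.1971) x1=(-1.2667, -0.2229, 0.0657) x2=(1.2017, 0.5103, -0.4601) x3=(-0.3247, 0.2346, 1.0253) x4=(-1.2559, 0.5225, -0.4230)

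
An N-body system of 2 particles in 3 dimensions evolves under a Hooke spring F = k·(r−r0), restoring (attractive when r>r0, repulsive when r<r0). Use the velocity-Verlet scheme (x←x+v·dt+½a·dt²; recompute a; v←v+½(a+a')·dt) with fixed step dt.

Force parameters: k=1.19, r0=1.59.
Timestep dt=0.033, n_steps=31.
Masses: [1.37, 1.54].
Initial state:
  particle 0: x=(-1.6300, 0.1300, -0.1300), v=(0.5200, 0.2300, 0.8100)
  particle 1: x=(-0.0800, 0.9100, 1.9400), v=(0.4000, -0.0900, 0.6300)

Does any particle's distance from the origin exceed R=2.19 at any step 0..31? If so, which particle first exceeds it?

yes, particle 1

step 0: x0=(-1.6300, 0.1300, -0.1300) x1=(-0.0800, 0.9100, 1.9400)
step 1: x0=(-1.6125, 0.1377, -0.1029) x1=(-0.0671, 0.9069, 1.9604)
step 2: x0=(-1.5945, 0.1458, -0.0749) x1=(-0.0547, 0.9035, 1.9802)
step 3: x0=(-1.5758, 0.1541, -0.0462) x1=(-0.0428, 0.8999, 1.9992)
step 4: x0=(-1.5566, 0.1627, -0.0167) x1=(-0.0314, 0.8960, 2.0175)
step 5: x0=(-1.5368, 0.1716, 0.0136) x1=(-0.0206, 0.8919, 2.0351)
step 6: x0=(-1.5164, 0.1808, 0.0446) x1=(-0.0103, 0.8875, 2.0521)
step 7: x0=(-1.4955, 0.1902, 0.0763) x1=(-0.0004, 0.8829, 2.0684)
step 8: x0=(-1.4740, 0.1999, 0.1088) x1=(0.0089, 0.8781, 2.0841)
step 9: x0=(-1.4520, 0.2098, 0.1420) x1=(0.0178, 0.8731, 2.0991)
step 10: x0=(-1.4295, 0.2199, 0.1759) x1=(0.0263, 0.8678, 2.1135)
step 11: x0=(-1.4064, 0.2303, 0.2105) x1=(0.0342, 0.8624, 2.1274)
step 12: x0=(-1.3829, 0.2409, 0.2457) x1=(0.0418, 0.8567, 2.1406)
step 13: x0=(-1.3589, 0.2517, 0.2815) x1=(0.0489, 0.8509, 2.1533)
step 14: x0=(-1.3345, 0.2627, 0.3180) x1=(0.0556, 0.8449, 2.1655)
step 15: x0=(-1.3096, 0.2739, 0.3550) x1=(0.0619, 0.8388, 2.1771)
step 16: x0=(-1.2843, 0.2852, 0.3926) x1=(0.0679, 0.8324, 2.1882)
step 17: x0=(-1.2586, 0.2967, 0.4307) x1=(0.0735, 0.8260, 2.1989)
step 18: x0=(-1.2325, 0.3084, 0.4693) x1=(0.0787, 0.8194, 2.2091)
step 19: x0=(-1.2060, 0.3202, 0.5084) x1=(0.0837, 0.8127, 2.2189)
step 20: x0=(-1.1792, 0.3321, 0.5480) x1=(0.0883, 0.8059, 2.2283)
step 21: x0=(-1.1521, 0.3441, 0.5879) x1=(0.0927, 0.7989, 2.2373)
step 22: x0=(-1.1247, 0.3563, 0.6283) x1=(0.0968, 0.7919, 2.2460)
step 23: x0=(-1.0971, 0.3685, 0.6690) x1=(0.1006, 0.7848, 2.2543)
step 24: x0=(-1.0692, 0.3809, 0.7100) x1=(0.1043, 0.7776, 2.2624)
step 25: x0=(-1.0411, 0.3933, 0.7513) x1=(0.1077, 0.7703, 2.2702)
step 26: x0=(-1.0127, 0.4057, 0.7929) x1=(0.1110, 0.7630, 2.2778)
step 27: x0=(-0.9842, 0.4183, 0.8347) x1=(0.1141, 0.7557, 2.2851)
step 28: x0=(-0.9556, 0.4308, 0.8767) x1=(0.1171, 0.7483, 2.2923)
step 29: x0=(-0.9268, 0.4434, 0.9189) x1=(0.1200, 0.7408, 2.2994)
step 30: x0=(-0.8980, 0.4561, 0.9612) x1=(0.1227, 0.7334, 2.3064)
step 31: x0=(-0.8690, 0.4687, 1.0036) x1=(0.1255, 0.7259, 2.3132)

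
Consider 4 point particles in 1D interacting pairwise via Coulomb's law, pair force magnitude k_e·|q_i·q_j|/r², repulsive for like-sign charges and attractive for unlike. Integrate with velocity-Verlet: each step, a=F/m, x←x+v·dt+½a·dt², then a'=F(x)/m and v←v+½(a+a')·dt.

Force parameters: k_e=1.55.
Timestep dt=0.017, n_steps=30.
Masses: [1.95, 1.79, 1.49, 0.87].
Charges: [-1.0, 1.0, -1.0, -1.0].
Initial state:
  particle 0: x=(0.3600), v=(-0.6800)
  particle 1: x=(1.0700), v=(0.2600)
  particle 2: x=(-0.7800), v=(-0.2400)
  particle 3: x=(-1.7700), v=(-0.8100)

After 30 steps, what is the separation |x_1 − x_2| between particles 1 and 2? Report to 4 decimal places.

1.8411

step 0: x0=(0.3600) x1=(1.0700) x2=(-0.7800) x3=(-1.7700)
step 1: x0=(0.3488) x1=(1.0741) x2=(-0.7840) x3=(-1.7841)
step 2: x0=(0.3382) x1=(1.0777) x2=(-0.7878) x3=(-1.7987)
step 3: x0=(0.3283) x1=(1.0806) x2=(-0.7915) x3=(-1.8139)
step 4: x0=(0.3191) x1=(1.0831) x2=(-0.7951) x3=(-1.8296)
step 5: x0=(0.3104) x1=(1.0850) x2=(-0.7986) x3=(-1.8458)
step 6: x0=(0.3024) x1=(1.0864) x2=(-0.8019) x3=(-1.8626)
step 7: x0=(0.2950) x1=(1.0873) x2=(-0.8051) x3=(-1.8799)
step 8: x0=(0.2882) x1=(1.0877) x2=(-0.8082) x3=(-1.8977)
step 9: x0=(0.2820) x1=(1.0876) x2=(-0.8113) x3=(-1.9159)
step 10: x0=(0.2764) x1=(1.0870) x2=(-0.8142) x3=(-1.9347)
step 11: x0=(0.2714) x1=(1.0859) x2=(-0.8171) x3=(-1.9538)
step 12: x0=(0.2670) x1=(1.0844) x2=(-0.8200) x3=(-1.9735)
step 13: x0=(0.2631) x1=(1.0824) x2=(-0.8227) x3=(-1.9936)
step 14: x0=(0.2599) x1=(1.0799) x2=(-0.8255) x3=(-2.0140)
step 15: x0=(0.2572) x1=(1.0770) x2=(-0.8282) x3=(-2.0350)
step 16: x0=(0.2551) x1=(1.0735) x2=(-0.8308) x3=(-2.0563)
step 17: x0=(0.2535) x1=(1.0697) x2=(-0.8334) x3=(-2.0779)
step 18: x0=(0.2526) x1=(1.0653) x2=(-0.8361) x3=(-2.1000)
step 19: x0=(0.2523) x1=(1.0605) x2=(-0.8386) x3=(-2.1224)
step 20: x0=(0.2525) x1=(1.0552) x2=(-0.8412) x3=(-2.1452)
step 21: x0=(0.2533) x1=(1.0494) x2=(-0.8438) x3=(-2.1683)
step 22: x0=(0.2547) x1=(1.0432) x2=(-0.8463) x3=(-2.1918)
step 23: x0=(0.2567) x1=(1.0364) x2=(-0.8489) x3=(-2.2156)
step 24: x0=(0.2593) x1=(1.0291) x2=(-0.8515) x3=(-2.2397)
step 25: x0=(0.2625) x1=(1.0213) x2=(-0.8540) x3=(-2.2641)
step 26: x0=(0.2664) x1=(1.0130) x2=(-0.8566) x3=(-2.2887)
step 27: x0=(0.2709) x1=(1.0042) x2=(-0.8591) x3=(-2.3137)
step 28: x0=(0.2760) x1=(0.9948) x2=(-0.8617) x3=(-2.3389)
step 29: x0=(0.2817) x1=(0.9848) x2=(-0.8643) x3=(-2.3644)
step 30: x0=(0.2882) x1=(0.9742) x2=(-0.8669) x3=(-2.3902)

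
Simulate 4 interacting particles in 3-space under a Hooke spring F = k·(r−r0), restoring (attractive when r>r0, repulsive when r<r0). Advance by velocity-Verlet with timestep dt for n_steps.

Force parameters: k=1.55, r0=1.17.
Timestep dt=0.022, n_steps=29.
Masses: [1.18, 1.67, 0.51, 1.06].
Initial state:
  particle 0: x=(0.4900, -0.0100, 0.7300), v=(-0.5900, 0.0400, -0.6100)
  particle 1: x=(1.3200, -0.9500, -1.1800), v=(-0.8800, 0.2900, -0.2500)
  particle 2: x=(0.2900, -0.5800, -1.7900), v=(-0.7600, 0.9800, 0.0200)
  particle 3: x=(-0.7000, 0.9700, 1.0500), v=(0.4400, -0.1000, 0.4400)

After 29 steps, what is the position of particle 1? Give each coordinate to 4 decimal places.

step 0: x0=(0.4900, -0.0100, 0.7300) x1=(1.3200, -0.9500, -1.1800) x2=(0.2900, -0.5800, -1.7900) x3=(-0.7000, 0.9700, 1.0500)
step 1: x0=(0.4770, -0.0093, 0.7159) x1=(1.3002, -0.9432, -1.1850) x2=(0.2729, -0.5575, -1.7871) x3=(-0.6895, 0.9669, 1.0585)
step 2: x0=(0.4640, -0.0089, 0.7003) x1=(1.2796, -0.9357, -1.1889) x2=(0.2552, -0.5331, -1.7795) x3=(-0.6774, 0.9620, 1.0645)
step 3: x0=(0.4510, -0.0088, 0.6834) x1=(1.2583, -0.9273, -1.1917) x2=(0.2368, -0.5069, -1.7671) x3=(-0.6638, 0.9554, 1.0681)
step 4: x0=(0.4381, -0.0090, 0.6652) x1=(1.2361, -0.9182, -1.1934) x2=(0.2179, -0.4790, -1.7500) x3=(-0.6486, 0.9470, 1.0692)
step 5: x0=(0.4251, -0.0096, 0.6456) x1=(1.2132, -0.9083, -1.1941) x2=(0.1984, -0.4494, -1.7284) x3=(-0.6320, 0.9370, 1.0680)
step 6: x0=(0.4122, -0.0104, 0.6248) x1=(1.1896, -0.8977, -1.1938) x2=(0.1783, -0.4181, -1.7023) x3=(-0.6140, 0.9253, 1.0643)
step 7: x0=(0.3993, -0.0115, 0.6028) x1=(1.1652, -0.8863, -1.1924) x2=(0.1578, -0.3854, -1.6718) x3=(-0.5947, 0.9121, 1.0584)
step 8: x0=(0.3864, -0.0128, 0.5795) x1=(1.1402, -0.8742, -1.1900) x2=(0.1368, -0.3512, -1.6371) x3=(-0.5741, 0.8973, 1.0501)
step 9: x0=(0.3735, -0.0144, 0.5552) x1=(1.1144, -0.8614, -1.1866) x2=(0.1154, -0.3157, -1.5984) x3=(-0.5523, 0.8811, 1.0395)
step 10: x0=(0.3607, -0.0162, 0.5297) x1=(1.0881, -0.8480, -1.1823) x2=(0.0936, -0.2790, -1.5559) x3=(-0.5293, 0.8634, 1.0268)
step 11: x0=(0.3479, -0.0183, 0.5033) x1=(1.0611, -0.8339, -1.1769) x2=(0.0715, -0.2411, -1.5097) x3=(-0.5053, 0.8445, 1.0119)
step 12: x0=(0.3352, -0.0206, 0.4759) x1=(1.0335, -0.8191, -1.1707) x2=(0.0492, -0.2021, -1.4601) x3=(-0.4802, 0.8242, 0.9950)
step 13: x0=(0.3226, -0.0231, 0.4476) x1=(1.0054, -0.8038, -1.1635) x2=(0.0265, -0.1622, -1.4072) x3=(-0.4543, 0.8028, 0.9760)
step 14: x0=(0.3100, -0.0257, 0.4184) x1=(0.9767, -0.7878, -1.1555) x2=(0.0037, -0.1215, -1.3514) x3=(-0.4274, 0.7803, 0.9552)
step 15: x0=(0.2974, -0.0286, 0.3886) x1=(0.9476, -0.7713, -1.1466) x2=(-0.0192, -0.0800, -1.2929) x3=(-0.3998, 0.7567, 0.9326)
step 16: x0=(0.2850, -0.0316, 0.3580) x1=(0.9179, -0.7543, -1.1370) x2=(-0.0423, -0.0379, -1.2318) x3=(-0.3715, 0.7322, 0.9084)
step 17: x0=(0.2727, -0.0348, 0.3268) x1=(0.8878, -0.7367, -1.1265) x2=(-0.0655, 0.0047, -1.1686) x3=(-0.3425, 0.7067, 0.8825)
step 18: x0=(0.2604, -0.0382, 0.2951) x1=(0.8573, -0.7187, -1.1154) x2=(-0.0886, 0.0478, -1.1034) x3=(-0.3130, 0.6805, 0.8551)
step 19: x0=(0.2483, -0.0417, 0.2629) x1=(0.8264, -0.7002, -1.1035) x2=(-0.1118, 0.0912, -1.0366) x3=(-0.2829, 0.6536, 0.8264)
step 20: x0=(0.2362, -0.0454, 0.2303) x1=(0.7951, -0.6812, -1.0910) x2=(-0.1349, 0.1349, -0.9685) x3=(-0.2525, 0.6261, 0.7965)
step 21: x0=(0.2243, -0.0492, 0.1974) x1=(0.7635, -0.6619, -1.0779) x2=(-0.1580, 0.1787, -0.8993) x3=(-0.2216, 0.5980, 0.7654)
step 22: x0=(0.2125, -0.0532, 0.1642) x1=(0.7316, -0.6421, -1.0642) x2=(-0.1809, 0.2226, -0.8293) x3=(-0.1904, 0.5694, 0.7334)
step 23: x0=(0.2009, -0.0574, 0.1308) x1=(0.6994, -0.6221, -1.0500) x2=(-0.2039, 0.2666, -0.7588) x3=(-0.1590, 0.5405, 0.7006)
step 24: x0=(0.1894, -0.0618, 0.0973) x1=(0.6669, -0.6016, -1.0353) x2=(-0.2267, 0.3106, -0.6880) x3=(-0.1274, 0.5113, 0.6670)
step 25: x0=(0.1781, -0.0665, 0.0636) x1=(0.6342, -0.5809, -1.0201) x2=(-0.2495, 0.3546, -0.6173) x3=(-0.0956, 0.4818, 0.6329)
step 26: x0=(0.1670, -0.0713, 0.0299) x1=(0.6012, -0.5599, -1.0046) x2=(-0.2723, 0.3987, -0.5468) x3=(-0.0636, 0.4521, 0.5984)
step 27: x0=(0.1560, -0.0765, -0.0039) x1=(0.5681, -0.5386, -0.9887) x2=(-0.2951, 0.4427, -0.4767) x3=(-0.0316, 0.4223, 0.5636)
step 28: x0=(0.1452, -0.0819, -0.0378) x1=(0.5348, -0.5171, -0.9725) x2=(-0.3181, 0.4868, -0.4072) x3=(0.0006, 0.3924, 0.5286)
step 29: x0=(0.1346, -0.0876, -0.0717) x1=(0.5014, -0.4953, -0.9561) x2=(-0.3411, 0.5311, -0.3383) x3=(0.0329, 0.3624, 0.4936)

(0.5014, -0.4953, -0.9561)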